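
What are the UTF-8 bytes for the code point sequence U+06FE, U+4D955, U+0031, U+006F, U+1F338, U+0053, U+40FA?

U+06FE: 2-byte form → DB BE.
U+4D955: 4-byte form → F1 8D A5 95.
U+0031: 1-byte form → 31.
U+006F: 1-byte form → 6F.
U+1F338: 4-byte form → F0 9F 8C B8.
U+0053: 1-byte form → 53.
U+40FA: 3-byte form → E4 83 BA.
Concatenated (16 bytes): DB BE F1 8D A5 95 31 6F F0 9F 8C B8 53 E4 83 BA.

DB BE F1 8D A5 95 31 6F F0 9F 8C B8 53 E4 83 BA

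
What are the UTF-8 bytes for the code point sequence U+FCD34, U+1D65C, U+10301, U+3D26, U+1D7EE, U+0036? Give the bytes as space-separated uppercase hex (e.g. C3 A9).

F3 BC B4 B4 F0 9D 99 9C F0 90 8C 81 E3 B4 A6 F0 9D 9F AE 36

U+FCD34: 4-byte form → F3 BC B4 B4.
U+1D65C: 4-byte form → F0 9D 99 9C.
U+10301: 4-byte form → F0 90 8C 81.
U+3D26: 3-byte form → E3 B4 A6.
U+1D7EE: 4-byte form → F0 9D 9F AE.
U+0036: 1-byte form → 36.
Concatenated (20 bytes): F3 BC B4 B4 F0 9D 99 9C F0 90 8C 81 E3 B4 A6 F0 9D 9F AE 36.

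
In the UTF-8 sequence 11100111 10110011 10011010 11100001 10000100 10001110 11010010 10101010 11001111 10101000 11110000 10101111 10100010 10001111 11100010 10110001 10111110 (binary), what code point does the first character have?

U+7CDA

Offset 0: leading byte 0xE7 = 11100111 → 3-byte char #1 = E7 B3 9A.
Leading byte 0xE7 = 11100111 matches 1110xxxx → 3-byte sequence.
Byte 1: 0xE7 = 11100111, payload 0111 (4 bits).
Byte 2: 0xB3 = 10110011 (10xxxxxx ✓), payload 110011.
Byte 3: 0x9A = 10011010 (10xxxxxx ✓), payload 011010.
Concatenate: 0111110011011010 = 0x7CDA (16 bits → U+7CDA).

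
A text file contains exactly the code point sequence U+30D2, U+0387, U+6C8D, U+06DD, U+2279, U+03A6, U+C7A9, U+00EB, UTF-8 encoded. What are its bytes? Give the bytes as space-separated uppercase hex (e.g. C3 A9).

E3 83 92 CE 87 E6 B2 8D DB 9D E2 89 B9 CE A6 EC 9E A9 C3 AB

U+30D2: 3-byte form → E3 83 92.
U+0387: 2-byte form → CE 87.
U+6C8D: 3-byte form → E6 B2 8D.
U+06DD: 2-byte form → DB 9D.
U+2279: 3-byte form → E2 89 B9.
U+03A6: 2-byte form → CE A6.
U+C7A9: 3-byte form → EC 9E A9.
U+00EB: 2-byte form → C3 AB.
Concatenated (20 bytes): E3 83 92 CE 87 E6 B2 8D DB 9D E2 89 B9 CE A6 EC 9E A9 C3 AB.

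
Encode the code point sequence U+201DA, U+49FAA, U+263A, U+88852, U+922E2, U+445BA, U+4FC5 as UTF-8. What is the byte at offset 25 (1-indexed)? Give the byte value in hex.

0xBF

1-indexed offset 25 is 0-indexed offset 24.
U+201DA → 4-byte form F0 A0 87 9A at offsets 0–3.
U+49FAA → 4-byte form F1 89 BE AA at offsets 4–7.
U+263A → 3-byte form E2 98 BA at offsets 8–10.
U+88852 → 4-byte form F2 88 A1 92 at offsets 11–14.
U+922E2 → 4-byte form F2 92 8B A2 at offsets 15–18.
U+445BA → 4-byte form F1 84 96 BA at offsets 19–22.
U+4FC5 → 3-byte form E4 BF 85 at offsets 23–25.
Offset 24 falls in char 7's range; it's byte 2 of E4 BF 85 = 0xBF.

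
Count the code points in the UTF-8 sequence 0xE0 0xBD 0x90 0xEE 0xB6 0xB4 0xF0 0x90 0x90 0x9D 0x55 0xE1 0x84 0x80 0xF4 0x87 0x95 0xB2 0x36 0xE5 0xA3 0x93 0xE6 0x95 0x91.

Byte at offset 0: 0xE0 = 11100000 → 3-byte char (#1). Advance 3.
Byte at offset 3: 0xEE = 11101110 → 3-byte char (#2). Advance 3.
Byte at offset 6: 0xF0 = 11110000 → 4-byte char (#3). Advance 4.
Byte at offset 10: 0x55 = 01010101 → 1-byte char (#4). Advance 1.
Byte at offset 11: 0xE1 = 11100001 → 3-byte char (#5). Advance 3.
Byte at offset 14: 0xF4 = 11110100 → 4-byte char (#6). Advance 4.
Byte at offset 18: 0x36 = 00110110 → 1-byte char (#7). Advance 1.
Byte at offset 19: 0xE5 = 11100101 → 3-byte char (#8). Advance 3.
Byte at offset 22: 0xE6 = 11100110 → 3-byte char (#9). Advance 3.
Reached end at offset 25 after 9 code points.

9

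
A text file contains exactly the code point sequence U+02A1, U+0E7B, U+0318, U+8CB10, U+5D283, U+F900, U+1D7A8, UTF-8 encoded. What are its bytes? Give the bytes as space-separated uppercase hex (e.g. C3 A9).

U+02A1: 2-byte form → CA A1.
U+0E7B: 3-byte form → E0 B9 BB.
U+0318: 2-byte form → CC 98.
U+8CB10: 4-byte form → F2 8C AC 90.
U+5D283: 4-byte form → F1 9D 8A 83.
U+F900: 3-byte form → EF A4 80.
U+1D7A8: 4-byte form → F0 9D 9E A8.
Concatenated (22 bytes): CA A1 E0 B9 BB CC 98 F2 8C AC 90 F1 9D 8A 83 EF A4 80 F0 9D 9E A8.

CA A1 E0 B9 BB CC 98 F2 8C AC 90 F1 9D 8A 83 EF A4 80 F0 9D 9E A8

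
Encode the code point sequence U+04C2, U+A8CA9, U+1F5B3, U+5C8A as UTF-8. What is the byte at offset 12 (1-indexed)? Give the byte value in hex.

1-indexed offset 12 is 0-indexed offset 11.
U+04C2 → 2-byte form D3 82 at offsets 0–1.
U+A8CA9 → 4-byte form F2 A8 B2 A9 at offsets 2–5.
U+1F5B3 → 4-byte form F0 9F 96 B3 at offsets 6–9.
U+5C8A → 3-byte form E5 B2 8A at offsets 10–12.
Offset 11 falls in char 4's range; it's byte 2 of E5 B2 8A = 0xB2.

0xB2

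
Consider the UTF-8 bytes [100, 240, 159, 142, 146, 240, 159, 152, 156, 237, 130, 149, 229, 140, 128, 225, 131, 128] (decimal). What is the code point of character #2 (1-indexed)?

U+1F392

Offset 0: leading byte 0x64 = 01100100 → 1-byte char #1 = 64.
Offset 1: leading byte 0xF0 = 11110000 → 4-byte char #2 = F0 9F 8E 92.
Leading byte 0xF0 = 11110000 matches 11110xxx → 4-byte sequence.
Byte 1: 0xF0 = 11110000, payload 000 (3 bits).
Byte 2: 0x9F = 10011111 (10xxxxxx ✓), payload 011111.
Byte 3: 0x8E = 10001110 (10xxxxxx ✓), payload 001110.
Byte 4: 0x92 = 10010010 (10xxxxxx ✓), payload 010010.
Concatenate: 000011111001110010010 = 0x1F392 (21 bits → U+1F392).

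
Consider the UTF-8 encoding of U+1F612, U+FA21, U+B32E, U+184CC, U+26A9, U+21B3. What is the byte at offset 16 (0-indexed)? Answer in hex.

U+1F612 → 4-byte form F0 9F 98 92 at offsets 0–3.
U+FA21 → 3-byte form EF A8 A1 at offsets 4–6.
U+B32E → 3-byte form EB 8C AE at offsets 7–9.
U+184CC → 4-byte form F0 98 93 8C at offsets 10–13.
U+26A9 → 3-byte form E2 9A A9 at offsets 14–16.
Offset 16 falls in char 5's range; it's byte 3 of E2 9A A9 = 0xA9.

0xA9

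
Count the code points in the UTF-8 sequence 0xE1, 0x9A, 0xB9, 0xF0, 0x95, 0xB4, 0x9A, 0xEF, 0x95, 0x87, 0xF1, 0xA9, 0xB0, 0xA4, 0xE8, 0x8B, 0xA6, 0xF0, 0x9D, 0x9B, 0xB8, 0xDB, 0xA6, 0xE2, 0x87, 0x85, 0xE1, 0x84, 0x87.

9

Byte at offset 0: 0xE1 = 11100001 → 3-byte char (#1). Advance 3.
Byte at offset 3: 0xF0 = 11110000 → 4-byte char (#2). Advance 4.
Byte at offset 7: 0xEF = 11101111 → 3-byte char (#3). Advance 3.
Byte at offset 10: 0xF1 = 11110001 → 4-byte char (#4). Advance 4.
Byte at offset 14: 0xE8 = 11101000 → 3-byte char (#5). Advance 3.
Byte at offset 17: 0xF0 = 11110000 → 4-byte char (#6). Advance 4.
Byte at offset 21: 0xDB = 11011011 → 2-byte char (#7). Advance 2.
Byte at offset 23: 0xE2 = 11100010 → 3-byte char (#8). Advance 3.
Byte at offset 26: 0xE1 = 11100001 → 3-byte char (#9). Advance 3.
Reached end at offset 29 after 9 code points.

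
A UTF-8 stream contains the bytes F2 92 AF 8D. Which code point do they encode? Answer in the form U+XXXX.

Leading byte 0xF2 = 11110010 matches 11110xxx → 4-byte sequence.
Byte 1: 0xF2 = 11110010, payload 010 (3 bits).
Byte 2: 0x92 = 10010010 (10xxxxxx ✓), payload 010010.
Byte 3: 0xAF = 10101111 (10xxxxxx ✓), payload 101111.
Byte 4: 0x8D = 10001101 (10xxxxxx ✓), payload 001101.
Concatenate: 010010010101111001101 = 0x92BCD (21 bits → U+92BCD).

U+92BCD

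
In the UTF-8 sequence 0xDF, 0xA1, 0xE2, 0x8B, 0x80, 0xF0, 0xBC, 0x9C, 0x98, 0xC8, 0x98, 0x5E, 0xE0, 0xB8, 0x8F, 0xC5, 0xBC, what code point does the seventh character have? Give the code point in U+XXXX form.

Offset 0: leading byte 0xDF = 11011111 → 2-byte char #1 = DF A1.
Offset 2: leading byte 0xE2 = 11100010 → 3-byte char #2 = E2 8B 80.
Offset 5: leading byte 0xF0 = 11110000 → 4-byte char #3 = F0 BC 9C 98.
Offset 9: leading byte 0xC8 = 11001000 → 2-byte char #4 = C8 98.
Offset 11: leading byte 0x5E = 01011110 → 1-byte char #5 = 5E.
Offset 12: leading byte 0xE0 = 11100000 → 3-byte char #6 = E0 B8 8F.
Offset 15: leading byte 0xC5 = 11000101 → 2-byte char #7 = C5 BC.
Leading byte 0xC5 = 11000101 matches 110xxxxx → 2-byte sequence.
Byte 1: 0xC5 = 11000101, payload 00101 (5 bits).
Byte 2: 0xBC = 10111100 (10xxxxxx ✓), payload 111100.
Concatenate: 00101111100 = 0x17C (11 bits → U+017C).

U+017C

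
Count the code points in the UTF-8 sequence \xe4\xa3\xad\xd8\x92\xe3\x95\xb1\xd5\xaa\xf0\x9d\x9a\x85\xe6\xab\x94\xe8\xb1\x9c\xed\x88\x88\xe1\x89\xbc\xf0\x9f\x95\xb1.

10

Byte at offset 0: 0xE4 = 11100100 → 3-byte char (#1). Advance 3.
Byte at offset 3: 0xD8 = 11011000 → 2-byte char (#2). Advance 2.
Byte at offset 5: 0xE3 = 11100011 → 3-byte char (#3). Advance 3.
Byte at offset 8: 0xD5 = 11010101 → 2-byte char (#4). Advance 2.
Byte at offset 10: 0xF0 = 11110000 → 4-byte char (#5). Advance 4.
Byte at offset 14: 0xE6 = 11100110 → 3-byte char (#6). Advance 3.
Byte at offset 17: 0xE8 = 11101000 → 3-byte char (#7). Advance 3.
Byte at offset 20: 0xED = 11101101 → 3-byte char (#8). Advance 3.
Byte at offset 23: 0xE1 = 11100001 → 3-byte char (#9). Advance 3.
Byte at offset 26: 0xF0 = 11110000 → 4-byte char (#10). Advance 4.
Reached end at offset 30 after 10 code points.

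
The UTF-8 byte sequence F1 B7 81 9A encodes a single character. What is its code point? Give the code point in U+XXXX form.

Leading byte 0xF1 = 11110001 matches 11110xxx → 4-byte sequence.
Byte 1: 0xF1 = 11110001, payload 001 (3 bits).
Byte 2: 0xB7 = 10110111 (10xxxxxx ✓), payload 110111.
Byte 3: 0x81 = 10000001 (10xxxxxx ✓), payload 000001.
Byte 4: 0x9A = 10011010 (10xxxxxx ✓), payload 011010.
Concatenate: 001110111000001011010 = 0x7705A (21 bits → U+7705A).

U+7705A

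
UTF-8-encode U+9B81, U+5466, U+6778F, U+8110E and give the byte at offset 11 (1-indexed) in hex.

1-indexed offset 11 is 0-indexed offset 10.
U+9B81 → 3-byte form E9 AE 81 at offsets 0–2.
U+5466 → 3-byte form E5 91 A6 at offsets 3–5.
U+6778F → 4-byte form F1 A7 9E 8F at offsets 6–9.
U+8110E → 4-byte form F2 81 84 8E at offsets 10–13.
Offset 10 falls in char 4's range; it's byte 1 of F2 81 84 8E = 0xF2.

0xF2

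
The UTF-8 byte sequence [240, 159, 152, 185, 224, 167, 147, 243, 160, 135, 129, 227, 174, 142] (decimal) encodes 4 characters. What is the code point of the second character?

U+09D3

Offset 0: leading byte 0xF0 = 11110000 → 4-byte char #1 = F0 9F 98 B9.
Offset 4: leading byte 0xE0 = 11100000 → 3-byte char #2 = E0 A7 93.
Leading byte 0xE0 = 11100000 matches 1110xxxx → 3-byte sequence.
Byte 1: 0xE0 = 11100000, payload 0000 (4 bits).
Byte 2: 0xA7 = 10100111 (10xxxxxx ✓), payload 100111.
Byte 3: 0x93 = 10010011 (10xxxxxx ✓), payload 010011.
Concatenate: 0000100111010011 = 0x9D3 (16 bits → U+09D3).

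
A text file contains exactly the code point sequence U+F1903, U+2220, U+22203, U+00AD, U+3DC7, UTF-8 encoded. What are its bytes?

U+F1903: 4-byte form → F3 B1 A4 83.
U+2220: 3-byte form → E2 88 A0.
U+22203: 4-byte form → F0 A2 88 83.
U+00AD: 2-byte form → C2 AD.
U+3DC7: 3-byte form → E3 B7 87.
Concatenated (16 bytes): F3 B1 A4 83 E2 88 A0 F0 A2 88 83 C2 AD E3 B7 87.

F3 B1 A4 83 E2 88 A0 F0 A2 88 83 C2 AD E3 B7 87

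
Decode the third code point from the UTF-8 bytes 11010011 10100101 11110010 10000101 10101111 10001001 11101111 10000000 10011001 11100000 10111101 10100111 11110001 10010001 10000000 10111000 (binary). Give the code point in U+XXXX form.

Offset 0: leading byte 0xD3 = 11010011 → 2-byte char #1 = D3 A5.
Offset 2: leading byte 0xF2 = 11110010 → 4-byte char #2 = F2 85 AF 89.
Offset 6: leading byte 0xEF = 11101111 → 3-byte char #3 = EF 80 99.
Leading byte 0xEF = 11101111 matches 1110xxxx → 3-byte sequence.
Byte 1: 0xEF = 11101111, payload 1111 (4 bits).
Byte 2: 0x80 = 10000000 (10xxxxxx ✓), payload 000000.
Byte 3: 0x99 = 10011001 (10xxxxxx ✓), payload 011001.
Concatenate: 1111000000011001 = 0xF019 (16 bits → U+F019).

U+F019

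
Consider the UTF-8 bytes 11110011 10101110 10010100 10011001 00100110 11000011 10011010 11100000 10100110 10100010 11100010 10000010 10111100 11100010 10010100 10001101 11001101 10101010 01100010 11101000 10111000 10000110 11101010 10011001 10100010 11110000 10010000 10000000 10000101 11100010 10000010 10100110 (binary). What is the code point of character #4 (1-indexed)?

Offset 0: leading byte 0xF3 = 11110011 → 4-byte char #1 = F3 AE 94 99.
Offset 4: leading byte 0x26 = 00100110 → 1-byte char #2 = 26.
Offset 5: leading byte 0xC3 = 11000011 → 2-byte char #3 = C3 9A.
Offset 7: leading byte 0xE0 = 11100000 → 3-byte char #4 = E0 A6 A2.
Leading byte 0xE0 = 11100000 matches 1110xxxx → 3-byte sequence.
Byte 1: 0xE0 = 11100000, payload 0000 (4 bits).
Byte 2: 0xA6 = 10100110 (10xxxxxx ✓), payload 100110.
Byte 3: 0xA2 = 10100010 (10xxxxxx ✓), payload 100010.
Concatenate: 0000100110100010 = 0x9A2 (16 bits → U+09A2).

U+09A2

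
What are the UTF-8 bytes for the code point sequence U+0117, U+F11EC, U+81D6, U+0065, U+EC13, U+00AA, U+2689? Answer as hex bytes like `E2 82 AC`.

C4 97 F3 B1 87 AC E8 87 96 65 EE B0 93 C2 AA E2 9A 89

U+0117: 2-byte form → C4 97.
U+F11EC: 4-byte form → F3 B1 87 AC.
U+81D6: 3-byte form → E8 87 96.
U+0065: 1-byte form → 65.
U+EC13: 3-byte form → EE B0 93.
U+00AA: 2-byte form → C2 AA.
U+2689: 3-byte form → E2 9A 89.
Concatenated (18 bytes): C4 97 F3 B1 87 AC E8 87 96 65 EE B0 93 C2 AA E2 9A 89.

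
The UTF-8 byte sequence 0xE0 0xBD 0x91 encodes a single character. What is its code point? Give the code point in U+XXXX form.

Leading byte 0xE0 = 11100000 matches 1110xxxx → 3-byte sequence.
Byte 1: 0xE0 = 11100000, payload 0000 (4 bits).
Byte 2: 0xBD = 10111101 (10xxxxxx ✓), payload 111101.
Byte 3: 0x91 = 10010001 (10xxxxxx ✓), payload 010001.
Concatenate: 0000111101010001 = 0xF51 (16 bits → U+0F51).

U+0F51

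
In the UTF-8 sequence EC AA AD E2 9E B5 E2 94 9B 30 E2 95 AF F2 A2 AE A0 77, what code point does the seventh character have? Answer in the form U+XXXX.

Offset 0: leading byte 0xEC = 11101100 → 3-byte char #1 = EC AA AD.
Offset 3: leading byte 0xE2 = 11100010 → 3-byte char #2 = E2 9E B5.
Offset 6: leading byte 0xE2 = 11100010 → 3-byte char #3 = E2 94 9B.
Offset 9: leading byte 0x30 = 00110000 → 1-byte char #4 = 30.
Offset 10: leading byte 0xE2 = 11100010 → 3-byte char #5 = E2 95 AF.
Offset 13: leading byte 0xF2 = 11110010 → 4-byte char #6 = F2 A2 AE A0.
Offset 17: leading byte 0x77 = 01110111 → 1-byte char #7 = 77.
Leading byte 0x77 = 01110111 matches 0xxxxxxx → 1-byte sequence.
Byte 1: 0x77 = 01110111, payload 1110111 (7 bits).
Concatenate: 1110111 = 0x77 (7 bits → U+0077).

U+0077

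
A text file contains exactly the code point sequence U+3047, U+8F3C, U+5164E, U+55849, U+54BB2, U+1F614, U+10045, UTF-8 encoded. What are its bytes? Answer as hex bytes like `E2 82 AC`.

E3 81 87 E8 BC BC F1 91 99 8E F1 95 A1 89 F1 94 AE B2 F0 9F 98 94 F0 90 81 85

U+3047: 3-byte form → E3 81 87.
U+8F3C: 3-byte form → E8 BC BC.
U+5164E: 4-byte form → F1 91 99 8E.
U+55849: 4-byte form → F1 95 A1 89.
U+54BB2: 4-byte form → F1 94 AE B2.
U+1F614: 4-byte form → F0 9F 98 94.
U+10045: 4-byte form → F0 90 81 85.
Concatenated (26 bytes): E3 81 87 E8 BC BC F1 91 99 8E F1 95 A1 89 F1 94 AE B2 F0 9F 98 94 F0 90 81 85.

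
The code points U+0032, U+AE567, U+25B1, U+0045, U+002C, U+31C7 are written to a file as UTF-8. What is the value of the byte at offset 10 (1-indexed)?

1-indexed offset 10 is 0-indexed offset 9.
U+0032 → 1-byte form 32 at offsets 0–0.
U+AE567 → 4-byte form F2 AE 95 A7 at offsets 1–4.
U+25B1 → 3-byte form E2 96 B1 at offsets 5–7.
U+0045 → 1-byte form 45 at offsets 8–8.
U+002C → 1-byte form 2C at offsets 9–9.
Offset 9 falls in char 5's range; it's byte 1 of 2C = 0x2C.

0x2C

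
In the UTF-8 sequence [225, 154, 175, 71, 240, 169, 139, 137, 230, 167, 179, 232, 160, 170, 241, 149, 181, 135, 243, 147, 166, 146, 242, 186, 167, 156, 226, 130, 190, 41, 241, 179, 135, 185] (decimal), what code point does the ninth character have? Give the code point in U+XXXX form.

U+20BE

Offset 0: leading byte 0xE1 = 11100001 → 3-byte char #1 = E1 9A AF.
Offset 3: leading byte 0x47 = 01000111 → 1-byte char #2 = 47.
Offset 4: leading byte 0xF0 = 11110000 → 4-byte char #3 = F0 A9 8B 89.
Offset 8: leading byte 0xE6 = 11100110 → 3-byte char #4 = E6 A7 B3.
Offset 11: leading byte 0xE8 = 11101000 → 3-byte char #5 = E8 A0 AA.
Offset 14: leading byte 0xF1 = 11110001 → 4-byte char #6 = F1 95 B5 87.
Offset 18: leading byte 0xF3 = 11110011 → 4-byte char #7 = F3 93 A6 92.
Offset 22: leading byte 0xF2 = 11110010 → 4-byte char #8 = F2 BA A7 9C.
Offset 26: leading byte 0xE2 = 11100010 → 3-byte char #9 = E2 82 BE.
Leading byte 0xE2 = 11100010 matches 1110xxxx → 3-byte sequence.
Byte 1: 0xE2 = 11100010, payload 0010 (4 bits).
Byte 2: 0x82 = 10000010 (10xxxxxx ✓), payload 000010.
Byte 3: 0xBE = 10111110 (10xxxxxx ✓), payload 111110.
Concatenate: 0010000010111110 = 0x20BE (16 bits → U+20BE).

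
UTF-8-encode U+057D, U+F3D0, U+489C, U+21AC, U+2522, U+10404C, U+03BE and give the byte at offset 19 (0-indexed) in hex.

0xBE

U+057D → 2-byte form D5 BD at offsets 0–1.
U+F3D0 → 3-byte form EF 8F 90 at offsets 2–4.
U+489C → 3-byte form E4 A2 9C at offsets 5–7.
U+21AC → 3-byte form E2 86 AC at offsets 8–10.
U+2522 → 3-byte form E2 94 A2 at offsets 11–13.
U+10404C → 4-byte form F4 84 81 8C at offsets 14–17.
U+03BE → 2-byte form CE BE at offsets 18–19.
Offset 19 falls in char 7's range; it's byte 2 of CE BE = 0xBE.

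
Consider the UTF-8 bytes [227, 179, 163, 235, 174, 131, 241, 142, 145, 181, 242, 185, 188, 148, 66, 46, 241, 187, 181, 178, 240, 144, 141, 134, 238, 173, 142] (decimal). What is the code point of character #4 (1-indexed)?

Offset 0: leading byte 0xE3 = 11100011 → 3-byte char #1 = E3 B3 A3.
Offset 3: leading byte 0xEB = 11101011 → 3-byte char #2 = EB AE 83.
Offset 6: leading byte 0xF1 = 11110001 → 4-byte char #3 = F1 8E 91 B5.
Offset 10: leading byte 0xF2 = 11110010 → 4-byte char #4 = F2 B9 BC 94.
Leading byte 0xF2 = 11110010 matches 11110xxx → 4-byte sequence.
Byte 1: 0xF2 = 11110010, payload 010 (3 bits).
Byte 2: 0xB9 = 10111001 (10xxxxxx ✓), payload 111001.
Byte 3: 0xBC = 10111100 (10xxxxxx ✓), payload 111100.
Byte 4: 0x94 = 10010100 (10xxxxxx ✓), payload 010100.
Concatenate: 010111001111100010100 = 0xB9F14 (21 bits → U+B9F14).

U+B9F14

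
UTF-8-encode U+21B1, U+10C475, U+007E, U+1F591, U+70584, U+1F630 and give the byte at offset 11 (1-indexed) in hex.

1-indexed offset 11 is 0-indexed offset 10.
U+21B1 → 3-byte form E2 86 B1 at offsets 0–2.
U+10C475 → 4-byte form F4 8C 91 B5 at offsets 3–6.
U+007E → 1-byte form 7E at offsets 7–7.
U+1F591 → 4-byte form F0 9F 96 91 at offsets 8–11.
Offset 10 falls in char 4's range; it's byte 3 of F0 9F 96 91 = 0x96.

0x96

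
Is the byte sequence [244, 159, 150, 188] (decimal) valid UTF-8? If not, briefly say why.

invalid (encodes a value above U+10FFFF)

Leading byte 0xF4 = 11110100 → 4-byte form.
Payload = 0x11F5BC, which exceeds U+10FFFF, the maximum Unicode code point. (Leading bytes F5–FF, or F4 followed by ≥ 0x90, are invalid.)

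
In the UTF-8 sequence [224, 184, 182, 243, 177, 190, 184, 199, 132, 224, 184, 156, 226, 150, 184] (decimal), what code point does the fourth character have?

U+0E1C

Offset 0: leading byte 0xE0 = 11100000 → 3-byte char #1 = E0 B8 B6.
Offset 3: leading byte 0xF3 = 11110011 → 4-byte char #2 = F3 B1 BE B8.
Offset 7: leading byte 0xC7 = 11000111 → 2-byte char #3 = C7 84.
Offset 9: leading byte 0xE0 = 11100000 → 3-byte char #4 = E0 B8 9C.
Leading byte 0xE0 = 11100000 matches 1110xxxx → 3-byte sequence.
Byte 1: 0xE0 = 11100000, payload 0000 (4 bits).
Byte 2: 0xB8 = 10111000 (10xxxxxx ✓), payload 111000.
Byte 3: 0x9C = 10011100 (10xxxxxx ✓), payload 011100.
Concatenate: 0000111000011100 = 0xE1C (16 bits → U+0E1C).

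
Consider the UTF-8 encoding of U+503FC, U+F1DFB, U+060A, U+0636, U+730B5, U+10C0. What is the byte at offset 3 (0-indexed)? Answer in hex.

U+503FC → 4-byte form F1 90 8F BC at offsets 0–3.
Offset 3 falls in char 1's range; it's byte 4 of F1 90 8F BC = 0xBC.

0xBC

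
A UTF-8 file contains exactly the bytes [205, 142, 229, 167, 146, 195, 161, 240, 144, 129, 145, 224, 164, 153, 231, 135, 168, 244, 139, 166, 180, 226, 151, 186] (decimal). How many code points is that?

Byte at offset 0: 0xCD = 11001101 → 2-byte char (#1). Advance 2.
Byte at offset 2: 0xE5 = 11100101 → 3-byte char (#2). Advance 3.
Byte at offset 5: 0xC3 = 11000011 → 2-byte char (#3). Advance 2.
Byte at offset 7: 0xF0 = 11110000 → 4-byte char (#4). Advance 4.
Byte at offset 11: 0xE0 = 11100000 → 3-byte char (#5). Advance 3.
Byte at offset 14: 0xE7 = 11100111 → 3-byte char (#6). Advance 3.
Byte at offset 17: 0xF4 = 11110100 → 4-byte char (#7). Advance 4.
Byte at offset 21: 0xE2 = 11100010 → 3-byte char (#8). Advance 3.
Reached end at offset 24 after 8 code points.

8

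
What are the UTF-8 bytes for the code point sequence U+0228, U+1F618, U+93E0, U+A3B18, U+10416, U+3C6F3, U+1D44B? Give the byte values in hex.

C8 A8 F0 9F 98 98 E9 8F A0 F2 A3 AC 98 F0 90 90 96 F0 BC 9B B3 F0 9D 91 8B

U+0228: 2-byte form → C8 A8.
U+1F618: 4-byte form → F0 9F 98 98.
U+93E0: 3-byte form → E9 8F A0.
U+A3B18: 4-byte form → F2 A3 AC 98.
U+10416: 4-byte form → F0 90 90 96.
U+3C6F3: 4-byte form → F0 BC 9B B3.
U+1D44B: 4-byte form → F0 9D 91 8B.
Concatenated (25 bytes): C8 A8 F0 9F 98 98 E9 8F A0 F2 A3 AC 98 F0 90 90 96 F0 BC 9B B3 F0 9D 91 8B.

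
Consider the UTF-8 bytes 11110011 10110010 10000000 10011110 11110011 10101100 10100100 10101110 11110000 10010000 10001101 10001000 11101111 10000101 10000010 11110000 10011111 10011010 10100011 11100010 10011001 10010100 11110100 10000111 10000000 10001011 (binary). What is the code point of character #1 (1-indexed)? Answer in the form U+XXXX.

Offset 0: leading byte 0xF3 = 11110011 → 4-byte char #1 = F3 B2 80 9E.
Leading byte 0xF3 = 11110011 matches 11110xxx → 4-byte sequence.
Byte 1: 0xF3 = 11110011, payload 011 (3 bits).
Byte 2: 0xB2 = 10110010 (10xxxxxx ✓), payload 110010.
Byte 3: 0x80 = 10000000 (10xxxxxx ✓), payload 000000.
Byte 4: 0x9E = 10011110 (10xxxxxx ✓), payload 011110.
Concatenate: 011110010000000011110 = 0xF201E (21 bits → U+F201E).

U+F201E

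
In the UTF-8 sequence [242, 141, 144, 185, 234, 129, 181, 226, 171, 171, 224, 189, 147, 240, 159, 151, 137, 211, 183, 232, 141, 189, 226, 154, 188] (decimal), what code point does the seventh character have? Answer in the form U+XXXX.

U+837D

Offset 0: leading byte 0xF2 = 11110010 → 4-byte char #1 = F2 8D 90 B9.
Offset 4: leading byte 0xEA = 11101010 → 3-byte char #2 = EA 81 B5.
Offset 7: leading byte 0xE2 = 11100010 → 3-byte char #3 = E2 AB AB.
Offset 10: leading byte 0xE0 = 11100000 → 3-byte char #4 = E0 BD 93.
Offset 13: leading byte 0xF0 = 11110000 → 4-byte char #5 = F0 9F 97 89.
Offset 17: leading byte 0xD3 = 11010011 → 2-byte char #6 = D3 B7.
Offset 19: leading byte 0xE8 = 11101000 → 3-byte char #7 = E8 8D BD.
Leading byte 0xE8 = 11101000 matches 1110xxxx → 3-byte sequence.
Byte 1: 0xE8 = 11101000, payload 1000 (4 bits).
Byte 2: 0x8D = 10001101 (10xxxxxx ✓), payload 001101.
Byte 3: 0xBD = 10111101 (10xxxxxx ✓), payload 111101.
Concatenate: 1000001101111101 = 0x837D (16 bits → U+837D).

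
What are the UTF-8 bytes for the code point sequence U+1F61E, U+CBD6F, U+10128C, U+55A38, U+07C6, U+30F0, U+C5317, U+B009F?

U+1F61E: 4-byte form → F0 9F 98 9E.
U+CBD6F: 4-byte form → F3 8B B5 AF.
U+10128C: 4-byte form → F4 81 8A 8C.
U+55A38: 4-byte form → F1 95 A8 B8.
U+07C6: 2-byte form → DF 86.
U+30F0: 3-byte form → E3 83 B0.
U+C5317: 4-byte form → F3 85 8C 97.
U+B009F: 4-byte form → F2 B0 82 9F.
Concatenated (29 bytes): F0 9F 98 9E F3 8B B5 AF F4 81 8A 8C F1 95 A8 B8 DF 86 E3 83 B0 F3 85 8C 97 F2 B0 82 9F.

F0 9F 98 9E F3 8B B5 AF F4 81 8A 8C F1 95 A8 B8 DF 86 E3 83 B0 F3 85 8C 97 F2 B0 82 9F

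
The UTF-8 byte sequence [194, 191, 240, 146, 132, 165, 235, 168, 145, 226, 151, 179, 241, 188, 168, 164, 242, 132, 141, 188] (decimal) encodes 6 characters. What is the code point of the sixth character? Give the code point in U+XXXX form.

Offset 0: leading byte 0xC2 = 11000010 → 2-byte char #1 = C2 BF.
Offset 2: leading byte 0xF0 = 11110000 → 4-byte char #2 = F0 92 84 A5.
Offset 6: leading byte 0xEB = 11101011 → 3-byte char #3 = EB A8 91.
Offset 9: leading byte 0xE2 = 11100010 → 3-byte char #4 = E2 97 B3.
Offset 12: leading byte 0xF1 = 11110001 → 4-byte char #5 = F1 BC A8 A4.
Offset 16: leading byte 0xF2 = 11110010 → 4-byte char #6 = F2 84 8D BC.
Leading byte 0xF2 = 11110010 matches 11110xxx → 4-byte sequence.
Byte 1: 0xF2 = 11110010, payload 010 (3 bits).
Byte 2: 0x84 = 10000100 (10xxxxxx ✓), payload 000100.
Byte 3: 0x8D = 10001101 (10xxxxxx ✓), payload 001101.
Byte 4: 0xBC = 10111100 (10xxxxxx ✓), payload 111100.
Concatenate: 010000100001101111100 = 0x8437C (21 bits → U+8437C).

U+8437C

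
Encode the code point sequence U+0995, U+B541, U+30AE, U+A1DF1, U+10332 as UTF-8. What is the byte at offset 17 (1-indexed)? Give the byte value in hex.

1-indexed offset 17 is 0-indexed offset 16.
U+0995 → 3-byte form E0 A6 95 at offsets 0–2.
U+B541 → 3-byte form EB 95 81 at offsets 3–5.
U+30AE → 3-byte form E3 82 AE at offsets 6–8.
U+A1DF1 → 4-byte form F2 A1 B7 B1 at offsets 9–12.
U+10332 → 4-byte form F0 90 8C B2 at offsets 13–16.
Offset 16 falls in char 5's range; it's byte 4 of F0 90 8C B2 = 0xB2.

0xB2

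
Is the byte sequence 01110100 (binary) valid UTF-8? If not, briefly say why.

Leading byte 0x74 = 01110100 → 1-byte form.

valid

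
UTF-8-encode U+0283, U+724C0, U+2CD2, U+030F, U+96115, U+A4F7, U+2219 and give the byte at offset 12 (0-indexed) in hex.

U+0283 → 2-byte form CA 83 at offsets 0–1.
U+724C0 → 4-byte form F1 B2 93 80 at offsets 2–5.
U+2CD2 → 3-byte form E2 B3 92 at offsets 6–8.
U+030F → 2-byte form CC 8F at offsets 9–10.
U+96115 → 4-byte form F2 96 84 95 at offsets 11–14.
Offset 12 falls in char 5's range; it's byte 2 of F2 96 84 95 = 0x96.

0x96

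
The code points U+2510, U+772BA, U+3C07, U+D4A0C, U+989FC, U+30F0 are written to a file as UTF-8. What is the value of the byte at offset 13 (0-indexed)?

0x8C

U+2510 → 3-byte form E2 94 90 at offsets 0–2.
U+772BA → 4-byte form F1 B7 8A BA at offsets 3–6.
U+3C07 → 3-byte form E3 B0 87 at offsets 7–9.
U+D4A0C → 4-byte form F3 94 A8 8C at offsets 10–13.
Offset 13 falls in char 4's range; it's byte 4 of F3 94 A8 8C = 0x8C.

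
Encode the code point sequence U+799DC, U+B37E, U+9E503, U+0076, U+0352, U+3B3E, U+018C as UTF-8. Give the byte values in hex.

F1 B9 A7 9C EB 8D BE F2 9E 94 83 76 CD 92 E3 AC BE C6 8C

U+799DC: 4-byte form → F1 B9 A7 9C.
U+B37E: 3-byte form → EB 8D BE.
U+9E503: 4-byte form → F2 9E 94 83.
U+0076: 1-byte form → 76.
U+0352: 2-byte form → CD 92.
U+3B3E: 3-byte form → E3 AC BE.
U+018C: 2-byte form → C6 8C.
Concatenated (19 bytes): F1 B9 A7 9C EB 8D BE F2 9E 94 83 76 CD 92 E3 AC BE C6 8C.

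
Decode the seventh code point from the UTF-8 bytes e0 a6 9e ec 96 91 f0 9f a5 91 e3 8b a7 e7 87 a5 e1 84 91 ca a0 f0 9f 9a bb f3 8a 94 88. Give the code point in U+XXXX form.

Offset 0: leading byte 0xE0 = 11100000 → 3-byte char #1 = E0 A6 9E.
Offset 3: leading byte 0xEC = 11101100 → 3-byte char #2 = EC 96 91.
Offset 6: leading byte 0xF0 = 11110000 → 4-byte char #3 = F0 9F A5 91.
Offset 10: leading byte 0xE3 = 11100011 → 3-byte char #4 = E3 8B A7.
Offset 13: leading byte 0xE7 = 11100111 → 3-byte char #5 = E7 87 A5.
Offset 16: leading byte 0xE1 = 11100001 → 3-byte char #6 = E1 84 91.
Offset 19: leading byte 0xCA = 11001010 → 2-byte char #7 = CA A0.
Leading byte 0xCA = 11001010 matches 110xxxxx → 2-byte sequence.
Byte 1: 0xCA = 11001010, payload 01010 (5 bits).
Byte 2: 0xA0 = 10100000 (10xxxxxx ✓), payload 100000.
Concatenate: 01010100000 = 0x2A0 (11 bits → U+02A0).

U+02A0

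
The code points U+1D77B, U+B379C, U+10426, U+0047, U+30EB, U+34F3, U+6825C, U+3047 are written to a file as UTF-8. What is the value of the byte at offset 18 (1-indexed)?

0x93

1-indexed offset 18 is 0-indexed offset 17.
U+1D77B → 4-byte form F0 9D 9D BB at offsets 0–3.
U+B379C → 4-byte form F2 B3 9E 9C at offsets 4–7.
U+10426 → 4-byte form F0 90 90 A6 at offsets 8–11.
U+0047 → 1-byte form 47 at offsets 12–12.
U+30EB → 3-byte form E3 83 AB at offsets 13–15.
U+34F3 → 3-byte form E3 93 B3 at offsets 16–18.
Offset 17 falls in char 6's range; it's byte 2 of E3 93 B3 = 0x93.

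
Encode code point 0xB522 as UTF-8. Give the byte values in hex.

U+B522 = 0xB522 = 46370 decimal. In range U+0800–U+FFFF → 3-byte form: 1110xxxx 10xxxxxx 10xxxxxx.
Binary (16 bits): 1011010100100010.
Split 4+6+6: 1011 | 010100 | 100010.
Byte 1: 11101011 = 0xEB.
Byte 2: 10010100 = 0x94.
Byte 3: 10100010 = 0xA2.

EB 94 A2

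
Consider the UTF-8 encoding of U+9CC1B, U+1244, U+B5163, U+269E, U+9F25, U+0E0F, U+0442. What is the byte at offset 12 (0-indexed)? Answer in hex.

U+9CC1B → 4-byte form F2 9C B0 9B at offsets 0–3.
U+1244 → 3-byte form E1 89 84 at offsets 4–6.
U+B5163 → 4-byte form F2 B5 85 A3 at offsets 7–10.
U+269E → 3-byte form E2 9A 9E at offsets 11–13.
Offset 12 falls in char 4's range; it's byte 2 of E2 9A 9E = 0x9A.

0x9A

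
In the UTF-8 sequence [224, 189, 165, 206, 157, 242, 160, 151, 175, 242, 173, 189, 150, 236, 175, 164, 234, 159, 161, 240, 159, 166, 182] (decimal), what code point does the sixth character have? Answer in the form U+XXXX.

U+A7E1

Offset 0: leading byte 0xE0 = 11100000 → 3-byte char #1 = E0 BD A5.
Offset 3: leading byte 0xCE = 11001110 → 2-byte char #2 = CE 9D.
Offset 5: leading byte 0xF2 = 11110010 → 4-byte char #3 = F2 A0 97 AF.
Offset 9: leading byte 0xF2 = 11110010 → 4-byte char #4 = F2 AD BD 96.
Offset 13: leading byte 0xEC = 11101100 → 3-byte char #5 = EC AF A4.
Offset 16: leading byte 0xEA = 11101010 → 3-byte char #6 = EA 9F A1.
Leading byte 0xEA = 11101010 matches 1110xxxx → 3-byte sequence.
Byte 1: 0xEA = 11101010, payload 1010 (4 bits).
Byte 2: 0x9F = 10011111 (10xxxxxx ✓), payload 011111.
Byte 3: 0xA1 = 10100001 (10xxxxxx ✓), payload 100001.
Concatenate: 1010011111100001 = 0xA7E1 (16 bits → U+A7E1).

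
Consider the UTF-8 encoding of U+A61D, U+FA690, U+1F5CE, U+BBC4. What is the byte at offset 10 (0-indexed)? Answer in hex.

0x8E

U+A61D → 3-byte form EA 98 9D at offsets 0–2.
U+FA690 → 4-byte form F3 BA 9A 90 at offsets 3–6.
U+1F5CE → 4-byte form F0 9F 97 8E at offsets 7–10.
Offset 10 falls in char 3's range; it's byte 4 of F0 9F 97 8E = 0x8E.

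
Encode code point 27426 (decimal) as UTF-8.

U+6B22 = 0x6B22 = 27426 decimal. In range U+0800–U+FFFF → 3-byte form: 1110xxxx 10xxxxxx 10xxxxxx.
Binary (16 bits): 0110101100100010.
Split 4+6+6: 0110 | 101100 | 100010.
Byte 1: 11100110 = 0xE6.
Byte 2: 10101100 = 0xAC.
Byte 3: 10100010 = 0xA2.

E6 AC A2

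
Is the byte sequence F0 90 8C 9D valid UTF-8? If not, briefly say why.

valid

Leading byte 0xF0 = 11110000 → 4-byte form.
Continuation bytes 0x90=10010000, 0x8C=10001100, 0x9D=10011101 all match 10xxxxxx.
Decoded value 0x1031D is ≥ 0x10000 (shortest form) and not a surrogate.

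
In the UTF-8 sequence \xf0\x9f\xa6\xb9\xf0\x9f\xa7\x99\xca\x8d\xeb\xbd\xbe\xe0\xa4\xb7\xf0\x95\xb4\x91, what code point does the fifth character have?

U+0937

Offset 0: leading byte 0xF0 = 11110000 → 4-byte char #1 = F0 9F A6 B9.
Offset 4: leading byte 0xF0 = 11110000 → 4-byte char #2 = F0 9F A7 99.
Offset 8: leading byte 0xCA = 11001010 → 2-byte char #3 = CA 8D.
Offset 10: leading byte 0xEB = 11101011 → 3-byte char #4 = EB BD BE.
Offset 13: leading byte 0xE0 = 11100000 → 3-byte char #5 = E0 A4 B7.
Leading byte 0xE0 = 11100000 matches 1110xxxx → 3-byte sequence.
Byte 1: 0xE0 = 11100000, payload 0000 (4 bits).
Byte 2: 0xA4 = 10100100 (10xxxxxx ✓), payload 100100.
Byte 3: 0xB7 = 10110111 (10xxxxxx ✓), payload 110111.
Concatenate: 0000100100110111 = 0x937 (16 bits → U+0937).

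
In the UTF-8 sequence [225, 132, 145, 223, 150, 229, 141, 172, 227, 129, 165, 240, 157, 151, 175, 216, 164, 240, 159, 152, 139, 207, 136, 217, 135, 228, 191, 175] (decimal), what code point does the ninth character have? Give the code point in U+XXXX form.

U+0647

Offset 0: leading byte 0xE1 = 11100001 → 3-byte char #1 = E1 84 91.
Offset 3: leading byte 0xDF = 11011111 → 2-byte char #2 = DF 96.
Offset 5: leading byte 0xE5 = 11100101 → 3-byte char #3 = E5 8D AC.
Offset 8: leading byte 0xE3 = 11100011 → 3-byte char #4 = E3 81 A5.
Offset 11: leading byte 0xF0 = 11110000 → 4-byte char #5 = F0 9D 97 AF.
Offset 15: leading byte 0xD8 = 11011000 → 2-byte char #6 = D8 A4.
Offset 17: leading byte 0xF0 = 11110000 → 4-byte char #7 = F0 9F 98 8B.
Offset 21: leading byte 0xCF = 11001111 → 2-byte char #8 = CF 88.
Offset 23: leading byte 0xD9 = 11011001 → 2-byte char #9 = D9 87.
Leading byte 0xD9 = 11011001 matches 110xxxxx → 2-byte sequence.
Byte 1: 0xD9 = 11011001, payload 11001 (5 bits).
Byte 2: 0x87 = 10000111 (10xxxxxx ✓), payload 000111.
Concatenate: 11001000111 = 0x647 (11 bits → U+0647).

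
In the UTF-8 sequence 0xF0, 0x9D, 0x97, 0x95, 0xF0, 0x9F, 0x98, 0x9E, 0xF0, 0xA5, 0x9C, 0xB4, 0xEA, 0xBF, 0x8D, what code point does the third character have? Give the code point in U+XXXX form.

Offset 0: leading byte 0xF0 = 11110000 → 4-byte char #1 = F0 9D 97 95.
Offset 4: leading byte 0xF0 = 11110000 → 4-byte char #2 = F0 9F 98 9E.
Offset 8: leading byte 0xF0 = 11110000 → 4-byte char #3 = F0 A5 9C B4.
Leading byte 0xF0 = 11110000 matches 11110xxx → 4-byte sequence.
Byte 1: 0xF0 = 11110000, payload 000 (3 bits).
Byte 2: 0xA5 = 10100101 (10xxxxxx ✓), payload 100101.
Byte 3: 0x9C = 10011100 (10xxxxxx ✓), payload 011100.
Byte 4: 0xB4 = 10110100 (10xxxxxx ✓), payload 110100.
Concatenate: 000100101011100110100 = 0x25734 (21 bits → U+25734).

U+25734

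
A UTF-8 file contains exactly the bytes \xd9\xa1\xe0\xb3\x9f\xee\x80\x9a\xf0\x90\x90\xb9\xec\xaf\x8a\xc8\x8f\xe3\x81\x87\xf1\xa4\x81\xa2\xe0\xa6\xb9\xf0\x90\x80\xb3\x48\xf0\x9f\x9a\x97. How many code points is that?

12

Byte at offset 0: 0xD9 = 11011001 → 2-byte char (#1). Advance 2.
Byte at offset 2: 0xE0 = 11100000 → 3-byte char (#2). Advance 3.
Byte at offset 5: 0xEE = 11101110 → 3-byte char (#3). Advance 3.
Byte at offset 8: 0xF0 = 11110000 → 4-byte char (#4). Advance 4.
Byte at offset 12: 0xEC = 11101100 → 3-byte char (#5). Advance 3.
Byte at offset 15: 0xC8 = 11001000 → 2-byte char (#6). Advance 2.
Byte at offset 17: 0xE3 = 11100011 → 3-byte char (#7). Advance 3.
Byte at offset 20: 0xF1 = 11110001 → 4-byte char (#8). Advance 4.
Byte at offset 24: 0xE0 = 11100000 → 3-byte char (#9). Advance 3.
Byte at offset 27: 0xF0 = 11110000 → 4-byte char (#10). Advance 4.
Byte at offset 31: 0x48 = 01001000 → 1-byte char (#11). Advance 1.
Byte at offset 32: 0xF0 = 11110000 → 4-byte char (#12). Advance 4.
Reached end at offset 36 after 12 code points.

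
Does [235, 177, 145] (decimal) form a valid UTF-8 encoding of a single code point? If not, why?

valid

Leading byte 0xEB = 11101011 → 3-byte form.
Continuation bytes 0xB1=10110001, 0x91=10010001 all match 10xxxxxx.
Decoded value 0xBC51 is ≥ 0x800 (shortest form) and not a surrogate.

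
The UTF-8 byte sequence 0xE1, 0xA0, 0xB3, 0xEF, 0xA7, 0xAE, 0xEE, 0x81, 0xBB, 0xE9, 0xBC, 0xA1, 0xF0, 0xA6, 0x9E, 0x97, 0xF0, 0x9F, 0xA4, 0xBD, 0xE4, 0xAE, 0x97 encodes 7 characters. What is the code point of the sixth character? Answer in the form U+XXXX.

U+1F93D

Offset 0: leading byte 0xE1 = 11100001 → 3-byte char #1 = E1 A0 B3.
Offset 3: leading byte 0xEF = 11101111 → 3-byte char #2 = EF A7 AE.
Offset 6: leading byte 0xEE = 11101110 → 3-byte char #3 = EE 81 BB.
Offset 9: leading byte 0xE9 = 11101001 → 3-byte char #4 = E9 BC A1.
Offset 12: leading byte 0xF0 = 11110000 → 4-byte char #5 = F0 A6 9E 97.
Offset 16: leading byte 0xF0 = 11110000 → 4-byte char #6 = F0 9F A4 BD.
Leading byte 0xF0 = 11110000 matches 11110xxx → 4-byte sequence.
Byte 1: 0xF0 = 11110000, payload 000 (3 bits).
Byte 2: 0x9F = 10011111 (10xxxxxx ✓), payload 011111.
Byte 3: 0xA4 = 10100100 (10xxxxxx ✓), payload 100100.
Byte 4: 0xBD = 10111101 (10xxxxxx ✓), payload 111101.
Concatenate: 000011111100100111101 = 0x1F93D (21 bits → U+1F93D).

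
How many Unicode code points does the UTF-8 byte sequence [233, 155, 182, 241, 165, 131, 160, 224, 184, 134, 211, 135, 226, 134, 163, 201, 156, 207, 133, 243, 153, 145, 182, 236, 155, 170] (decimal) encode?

9

Byte at offset 0: 0xE9 = 11101001 → 3-byte char (#1). Advance 3.
Byte at offset 3: 0xF1 = 11110001 → 4-byte char (#2). Advance 4.
Byte at offset 7: 0xE0 = 11100000 → 3-byte char (#3). Advance 3.
Byte at offset 10: 0xD3 = 11010011 → 2-byte char (#4). Advance 2.
Byte at offset 12: 0xE2 = 11100010 → 3-byte char (#5). Advance 3.
Byte at offset 15: 0xC9 = 11001001 → 2-byte char (#6). Advance 2.
Byte at offset 17: 0xCF = 11001111 → 2-byte char (#7). Advance 2.
Byte at offset 19: 0xF3 = 11110011 → 4-byte char (#8). Advance 4.
Byte at offset 23: 0xEC = 11101100 → 3-byte char (#9). Advance 3.
Reached end at offset 26 after 9 code points.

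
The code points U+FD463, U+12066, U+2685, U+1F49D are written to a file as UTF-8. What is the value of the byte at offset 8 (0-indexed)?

0xE2

U+FD463 → 4-byte form F3 BD 91 A3 at offsets 0–3.
U+12066 → 4-byte form F0 92 81 A6 at offsets 4–7.
U+2685 → 3-byte form E2 9A 85 at offsets 8–10.
Offset 8 falls in char 3's range; it's byte 1 of E2 9A 85 = 0xE2.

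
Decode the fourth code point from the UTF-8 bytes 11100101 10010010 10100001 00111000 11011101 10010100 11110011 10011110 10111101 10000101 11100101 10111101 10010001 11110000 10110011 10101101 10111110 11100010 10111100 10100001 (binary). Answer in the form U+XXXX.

U+DEF45

Offset 0: leading byte 0xE5 = 11100101 → 3-byte char #1 = E5 92 A1.
Offset 3: leading byte 0x38 = 00111000 → 1-byte char #2 = 38.
Offset 4: leading byte 0xDD = 11011101 → 2-byte char #3 = DD 94.
Offset 6: leading byte 0xF3 = 11110011 → 4-byte char #4 = F3 9E BD 85.
Leading byte 0xF3 = 11110011 matches 11110xxx → 4-byte sequence.
Byte 1: 0xF3 = 11110011, payload 011 (3 bits).
Byte 2: 0x9E = 10011110 (10xxxxxx ✓), payload 011110.
Byte 3: 0xBD = 10111101 (10xxxxxx ✓), payload 111101.
Byte 4: 0x85 = 10000101 (10xxxxxx ✓), payload 000101.
Concatenate: 011011110111101000101 = 0xDEF45 (21 bits → U+DEF45).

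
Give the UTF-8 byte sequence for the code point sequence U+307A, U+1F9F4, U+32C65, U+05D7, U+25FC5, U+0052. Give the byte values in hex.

E3 81 BA F0 9F A7 B4 F0 B2 B1 A5 D7 97 F0 A5 BF 85 52

U+307A: 3-byte form → E3 81 BA.
U+1F9F4: 4-byte form → F0 9F A7 B4.
U+32C65: 4-byte form → F0 B2 B1 A5.
U+05D7: 2-byte form → D7 97.
U+25FC5: 4-byte form → F0 A5 BF 85.
U+0052: 1-byte form → 52.
Concatenated (18 bytes): E3 81 BA F0 9F A7 B4 F0 B2 B1 A5 D7 97 F0 A5 BF 85 52.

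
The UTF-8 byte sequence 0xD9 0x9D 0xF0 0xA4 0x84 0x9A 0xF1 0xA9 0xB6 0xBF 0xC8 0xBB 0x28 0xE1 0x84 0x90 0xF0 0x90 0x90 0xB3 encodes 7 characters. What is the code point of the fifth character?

U+0028

Offset 0: leading byte 0xD9 = 11011001 → 2-byte char #1 = D9 9D.
Offset 2: leading byte 0xF0 = 11110000 → 4-byte char #2 = F0 A4 84 9A.
Offset 6: leading byte 0xF1 = 11110001 → 4-byte char #3 = F1 A9 B6 BF.
Offset 10: leading byte 0xC8 = 11001000 → 2-byte char #4 = C8 BB.
Offset 12: leading byte 0x28 = 00101000 → 1-byte char #5 = 28.
Leading byte 0x28 = 00101000 matches 0xxxxxxx → 1-byte sequence.
Byte 1: 0x28 = 00101000, payload 0101000 (7 bits).
Concatenate: 0101000 = 0x28 (7 bits → U+0028).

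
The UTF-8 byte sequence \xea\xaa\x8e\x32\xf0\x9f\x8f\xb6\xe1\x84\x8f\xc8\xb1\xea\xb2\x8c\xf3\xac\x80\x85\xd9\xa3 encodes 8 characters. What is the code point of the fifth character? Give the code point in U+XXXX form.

Offset 0: leading byte 0xEA = 11101010 → 3-byte char #1 = EA AA 8E.
Offset 3: leading byte 0x32 = 00110010 → 1-byte char #2 = 32.
Offset 4: leading byte 0xF0 = 11110000 → 4-byte char #3 = F0 9F 8F B6.
Offset 8: leading byte 0xE1 = 11100001 → 3-byte char #4 = E1 84 8F.
Offset 11: leading byte 0xC8 = 11001000 → 2-byte char #5 = C8 B1.
Leading byte 0xC8 = 11001000 matches 110xxxxx → 2-byte sequence.
Byte 1: 0xC8 = 11001000, payload 01000 (5 bits).
Byte 2: 0xB1 = 10110001 (10xxxxxx ✓), payload 110001.
Concatenate: 01000110001 = 0x231 (11 bits → U+0231).

U+0231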